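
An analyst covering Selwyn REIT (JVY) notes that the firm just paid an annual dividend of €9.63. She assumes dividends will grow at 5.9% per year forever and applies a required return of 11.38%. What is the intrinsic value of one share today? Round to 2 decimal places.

€186.10

Gordon growth model: P₀ = D₁/(r − g). D₁ = 9.63 × (1 + 0.059) = 10.1982.
P₀ = 10.1982 / (0.1138 − 0.059) = 10.1982 / 0.0548 = 186.0980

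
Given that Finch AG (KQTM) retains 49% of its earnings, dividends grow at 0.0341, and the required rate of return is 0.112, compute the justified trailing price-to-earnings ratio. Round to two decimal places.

6.77

Payout ratio b = 1 − 0.49 = 0.51.
Justified trailing P/E = b(1+g)/(r−g) = 0.51×(1+0.0341)/(0.112−0.0341) = 6.7701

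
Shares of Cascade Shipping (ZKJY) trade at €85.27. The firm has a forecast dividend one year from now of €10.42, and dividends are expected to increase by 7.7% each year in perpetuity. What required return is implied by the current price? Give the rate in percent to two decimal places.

Rearranging the constant-growth DDM: r = D₁/P₀ + g.
r = 10.4200 / 85.27 + 0.077 = 0.12220 + 0.077 = 0.19920

19.92%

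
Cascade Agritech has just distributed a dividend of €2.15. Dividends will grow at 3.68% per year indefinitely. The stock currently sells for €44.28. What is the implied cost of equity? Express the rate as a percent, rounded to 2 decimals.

8.71%

Rearranging the constant-growth DDM: r = D₁/P₀ + g.
D₁ = 2.15 × (1 + 0.0368) = 2.2291.
r = 2.2291 / 44.28 + 0.0368 = 0.05034 + 0.0368 = 0.08714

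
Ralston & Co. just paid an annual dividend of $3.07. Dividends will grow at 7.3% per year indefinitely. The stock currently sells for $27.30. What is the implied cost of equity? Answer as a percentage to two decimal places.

Rearranging the constant-growth DDM: r = D₁/P₀ + g.
D₁ = 3.07 × (1 + 0.073) = 3.2941.
r = 3.2941 / 27.30 + 0.073 = 0.12066 + 0.073 = 0.19366

19.37%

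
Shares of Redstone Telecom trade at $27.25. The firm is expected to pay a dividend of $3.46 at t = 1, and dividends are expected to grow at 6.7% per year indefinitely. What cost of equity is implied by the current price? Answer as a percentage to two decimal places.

Rearranging the constant-growth DDM: r = D₁/P₀ + g.
r = 3.4600 / 27.25 + 0.067 = 0.12697 + 0.067 = 0.19397

19.40%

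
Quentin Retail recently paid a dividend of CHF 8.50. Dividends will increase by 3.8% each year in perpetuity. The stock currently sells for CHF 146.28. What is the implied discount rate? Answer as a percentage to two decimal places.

Rearranging the constant-growth DDM: r = D₁/P₀ + g.
D₁ = 8.50 × (1 + 0.038) = 8.8230.
r = 8.8230 / 146.28 + 0.038 = 0.06032 + 0.038 = 0.09832

9.83%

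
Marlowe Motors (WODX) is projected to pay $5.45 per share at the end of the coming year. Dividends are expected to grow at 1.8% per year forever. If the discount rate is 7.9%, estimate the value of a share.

Gordon growth model: P₀ = D₁/(r − g), with D₁ = 5.45 given directly.
P₀ = 5.4500 / (0.079 − 0.018) = 5.4500 / 0.061 = 89.3443

$89.34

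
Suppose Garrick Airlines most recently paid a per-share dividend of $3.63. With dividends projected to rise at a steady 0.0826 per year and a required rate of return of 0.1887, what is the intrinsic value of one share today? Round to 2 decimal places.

$37.04

Gordon growth model: P₀ = D₁/(r − g). D₁ = 3.63 × (1 + 0.0826) = 3.9298.
P₀ = 3.9298 / (0.1887 − 0.0826) = 3.9298 / 0.1061 = 37.0390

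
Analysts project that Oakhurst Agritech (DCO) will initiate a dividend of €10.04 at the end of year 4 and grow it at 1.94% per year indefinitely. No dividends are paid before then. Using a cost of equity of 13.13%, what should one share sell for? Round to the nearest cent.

Deferred-dividend DDM. At t=3 the remaining stream is a growing perpetuity with first payment D_4 = 10.04.
V_3 = D_4/(r−g) = 10.04/(0.1313−0.0194) = 89.7230
P₀ = V_3/(1+r)^3 = 89.7230/(1+0.1313)^3 = 61.9684

€61.97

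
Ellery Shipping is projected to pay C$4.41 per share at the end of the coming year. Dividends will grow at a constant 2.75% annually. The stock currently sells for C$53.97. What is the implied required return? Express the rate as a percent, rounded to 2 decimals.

Rearranging the constant-growth DDM: r = D₁/P₀ + g.
r = 4.4100 / 53.97 + 0.0275 = 0.08171 + 0.0275 = 0.10921

10.92%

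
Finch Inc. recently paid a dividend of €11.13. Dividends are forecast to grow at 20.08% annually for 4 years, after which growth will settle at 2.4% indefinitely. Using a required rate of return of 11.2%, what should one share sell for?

Two-stage DDM. Project D₁…D_4 at 0.2008, terminal growth 0.024, discount at r = 0.112.
D_1 = 13.3649
D_2 = 16.0486
D_3 = 19.2711
D_4 = 23.1408
Terminal value at t=4: TV = D_5/(r−g) = 23.6962/(0.112−0.024) = 269.2745
P₀ = 13.3649/(1+0.112)^1 + 16.0486/(1+0.112)^2 + 19.2711/(1+0.112)^3 + 23.1408/(1+0.112)^4 + 269.2745/(1+0.112)^4 = 230.2533

€230.25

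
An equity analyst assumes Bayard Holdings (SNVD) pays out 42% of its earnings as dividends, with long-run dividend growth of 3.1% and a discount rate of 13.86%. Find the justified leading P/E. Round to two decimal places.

Justified leading P/E = b/(r−g) = 0.42/(0.1386−0.031) = 3.9033

3.90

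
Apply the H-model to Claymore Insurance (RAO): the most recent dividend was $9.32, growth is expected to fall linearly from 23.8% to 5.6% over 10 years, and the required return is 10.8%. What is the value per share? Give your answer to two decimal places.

H-model: P₀ = D₀[(1+g_L) + H(g_S−g_L)]/(r−g_L), with H = 10/2 = 5.
P₀ = 9.32 × [(1+0.056) + 5×(0.238−0.056)] / (0.108−0.056)
   = 9.32 × 1.9660 / 0.052 = 352.3677

$352.37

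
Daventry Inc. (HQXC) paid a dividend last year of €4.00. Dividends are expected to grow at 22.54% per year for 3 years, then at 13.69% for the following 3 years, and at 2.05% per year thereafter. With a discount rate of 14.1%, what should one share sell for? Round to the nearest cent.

€70.13

Three-stage DDM. Project D₁…D_6; terminal Gordon value at t=6 with g = 0.0205; discount at r = 0.141.
D_1 = 4.9016
D_2 = 6.0064
D_3 = 7.3603
D_4 = 8.3679
D_5 = 9.5135
D_6 = 10.8158
TV_6 = 11.0376/(0.141−0.0205) = 91.5981
P₀ = Σ Dₜ/(1+r)ᵗ + TV_6/(1+r)^6 = 70.1345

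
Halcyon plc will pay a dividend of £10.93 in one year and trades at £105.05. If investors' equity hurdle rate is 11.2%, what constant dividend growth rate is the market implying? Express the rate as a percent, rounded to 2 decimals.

0.80%

From P₀ = D₁/(r − g), the implied growth is g = r − D₁/P₀.
g = 0.112 − 10.93/105.05 = 0.112 − 0.10405 = 0.00795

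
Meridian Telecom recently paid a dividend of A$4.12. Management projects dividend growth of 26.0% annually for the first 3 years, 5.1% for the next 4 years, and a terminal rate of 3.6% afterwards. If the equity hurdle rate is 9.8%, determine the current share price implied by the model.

Three-stage DDM. Project D₁…D_7; terminal Gordon value at t=7 with g = 0.036; discount at r = 0.098.
D_1 = 5.1912
D_2 = 6.5409
D_3 = 8.2415
D_4 = 8.6619
D_5 = 9.1036
D_6 = 9.5679
D_7 = 10.0559
TV_7 = 10.4179/(0.098−0.036) = 168.0304
P₀ = Σ Dₜ/(1+r)ᵗ + TV_7/(1+r)^7 = 126.0610

A$126.06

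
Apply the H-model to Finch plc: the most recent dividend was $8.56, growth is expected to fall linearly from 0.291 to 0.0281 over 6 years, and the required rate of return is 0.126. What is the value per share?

H-model: P₀ = D₀[(1+g_L) + H(g_S−g_L)]/(r−g_L), with H = 6/2 = 3.
P₀ = 8.56 × [(1+0.0281) + 3×(0.291−0.0281)] / (0.126−0.0281)
   = 8.56 × 1.8168 / 0.0979 = 158.8540

$158.85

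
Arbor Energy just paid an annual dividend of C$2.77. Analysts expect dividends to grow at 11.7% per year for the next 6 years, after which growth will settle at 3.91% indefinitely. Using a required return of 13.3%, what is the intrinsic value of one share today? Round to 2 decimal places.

Two-stage DDM. Project D₁…D_6 at 0.117, terminal growth 0.0391, discount at r = 0.133.
D_1 = 3.0941
D_2 = 3.4561
D_3 = 3.8605
D_4 = 4.3121
D_5 = 4.8167
D_6 = 5.3802
Terminal value at t=6: TV = D_7/(r−g) = 5.5906/(0.133−0.0391) = 59.5375
P₀ = 3.0941/(1+0.133)^1 + 3.4561/(1+0.133)^2 + 3.8605/(1+0.133)^3 + 4.3121/(1+0.133)^4 + 4.8167/(1+0.133)^5 + 5.3802/(1+0.133)^6 + 59.5375/(1+0.133)^6 = 43.9632

C$43.96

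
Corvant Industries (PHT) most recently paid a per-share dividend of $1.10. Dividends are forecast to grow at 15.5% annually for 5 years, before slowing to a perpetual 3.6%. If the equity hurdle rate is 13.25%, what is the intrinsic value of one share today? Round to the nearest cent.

Two-stage DDM. Project D₁…D_5 at 0.155, terminal growth 0.036, discount at r = 0.1325.
D_1 = 1.2705
D_2 = 1.4674
D_3 = 1.6949
D_4 = 1.9576
D_5 = 2.2610
Terminal value at t=5: TV = D_6/(r−g) = 2.3424/(0.1325−0.036) = 24.2736
P₀ = 1.2705/(1+0.1325)^1 + 1.4674/(1+0.1325)^2 + 1.6949/(1+0.1325)^3 + 1.9576/(1+0.1325)^4 + 2.2610/(1+0.1325)^5 + 24.2736/(1+0.1325)^5 = 18.8666

$18.87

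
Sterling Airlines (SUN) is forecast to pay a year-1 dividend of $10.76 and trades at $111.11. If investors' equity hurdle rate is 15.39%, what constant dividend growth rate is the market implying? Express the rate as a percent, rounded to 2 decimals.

5.71%

From P₀ = D₁/(r − g), the implied growth is g = r − D₁/P₀.
g = 0.1539 − 10.76/111.11 = 0.1539 − 0.09684 = 0.05706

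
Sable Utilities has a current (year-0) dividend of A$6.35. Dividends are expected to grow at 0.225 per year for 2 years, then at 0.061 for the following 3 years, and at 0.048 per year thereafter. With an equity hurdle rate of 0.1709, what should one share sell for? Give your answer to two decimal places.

A$74.87

Three-stage DDM. Project D₁…D_5; terminal Gordon value at t=5 with g = 0.048; discount at r = 0.1709.
D_1 = 7.7788
D_2 = 9.5290
D_3 = 10.1102
D_4 = 10.7270
D_5 = 11.3813
TV_5 = 11.9276/(0.1709−0.048) = 97.0513
P₀ = Σ Dₜ/(1+r)ᵗ + TV_5/(1+r)^5 = 74.8661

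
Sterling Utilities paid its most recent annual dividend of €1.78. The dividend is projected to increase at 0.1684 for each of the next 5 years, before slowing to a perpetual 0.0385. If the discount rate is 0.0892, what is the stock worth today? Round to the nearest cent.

€62.83

Two-stage DDM. Project D₁…D_5 at 0.1684, terminal growth 0.0385, discount at r = 0.0892.
D_1 = 2.0798
D_2 = 2.4300
D_3 = 2.8392
D_4 = 3.3173
D_5 = 3.8759
Terminal value at t=5: TV = D_6/(r−g) = 4.0252/(0.0892−0.0385) = 79.3919
P₀ = 2.0798/(1+0.0892)^1 + 2.4300/(1+0.0892)^2 + 2.8392/(1+0.0892)^3 + 3.3173/(1+0.0892)^4 + 3.8759/(1+0.0892)^5 + 79.3919/(1+0.0892)^5 = 62.8293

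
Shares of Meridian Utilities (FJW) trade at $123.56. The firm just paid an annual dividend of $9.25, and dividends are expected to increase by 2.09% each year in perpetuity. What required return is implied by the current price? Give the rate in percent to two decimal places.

9.73%

Rearranging the constant-growth DDM: r = D₁/P₀ + g.
D₁ = 9.25 × (1 + 0.0209) = 9.4433.
r = 9.4433 / 123.56 + 0.0209 = 0.07643 + 0.0209 = 0.09733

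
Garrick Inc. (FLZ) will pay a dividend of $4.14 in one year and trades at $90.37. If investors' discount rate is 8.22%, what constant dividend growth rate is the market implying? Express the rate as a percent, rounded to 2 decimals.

From P₀ = D₁/(r − g), the implied growth is g = r − D₁/P₀.
g = 0.0822 − 4.14/90.37 = 0.0822 − 0.04581 = 0.03639

3.64%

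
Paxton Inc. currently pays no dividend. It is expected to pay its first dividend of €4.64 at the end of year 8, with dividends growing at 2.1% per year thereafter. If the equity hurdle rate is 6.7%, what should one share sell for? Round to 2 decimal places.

Deferred-dividend DDM. At t=7 the remaining stream is a growing perpetuity with first payment D_8 = 4.64.
V_7 = D_8/(r−g) = 4.64/(0.067−0.021) = 100.8696
P₀ = V_7/(1+r)^7 = 100.8696/(1+0.067)^7 = 64.0633

€64.06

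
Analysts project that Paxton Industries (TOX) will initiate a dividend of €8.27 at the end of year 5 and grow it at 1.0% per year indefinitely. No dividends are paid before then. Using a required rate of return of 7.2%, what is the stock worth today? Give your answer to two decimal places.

Deferred-dividend DDM. At t=4 the remaining stream is a growing perpetuity with first payment D_5 = 8.27.
V_4 = D_5/(r−g) = 8.27/(0.072−0.01) = 133.3871
P₀ = V_4/(1+r)^4 = 133.3871/(1+0.072)^4 = 101.0031

€101.00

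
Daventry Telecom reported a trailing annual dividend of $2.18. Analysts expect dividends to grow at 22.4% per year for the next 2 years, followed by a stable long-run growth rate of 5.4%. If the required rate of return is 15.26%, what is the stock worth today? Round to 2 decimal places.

$31.05

Two-stage DDM. Project D₁…D_2 at 0.224, terminal growth 0.054, discount at r = 0.1526.
D_1 = 2.6683
D_2 = 3.2660
Terminal value at t=2: TV = D_3/(r−g) = 3.4424/(0.1526−0.054) = 34.9127
P₀ = 2.6683/(1+0.1526)^1 + 3.2660/(1+0.1526)^2 + 34.9127/(1+0.1526)^2 = 31.0535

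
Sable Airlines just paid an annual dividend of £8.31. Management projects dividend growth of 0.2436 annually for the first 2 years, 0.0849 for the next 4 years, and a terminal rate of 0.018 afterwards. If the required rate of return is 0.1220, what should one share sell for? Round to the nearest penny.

£144.34

Three-stage DDM. Project D₁…D_6; terminal Gordon value at t=6 with g = 0.018; discount at r = 0.122.
D_1 = 10.3343
D_2 = 12.8518
D_3 = 13.9429
D_4 = 15.1266
D_5 = 16.4109
D_6 = 17.8042
TV_6 = 18.1246/(0.122−0.018) = 174.2753
P₀ = Σ Dₜ/(1+r)ᵗ + TV_6/(1+r)^6 = 144.3421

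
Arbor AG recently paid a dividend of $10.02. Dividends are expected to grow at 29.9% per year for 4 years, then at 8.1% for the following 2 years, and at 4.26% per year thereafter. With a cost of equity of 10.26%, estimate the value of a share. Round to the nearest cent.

$421.29

Three-stage DDM. Project D₁…D_6; terminal Gordon value at t=6 with g = 0.0426; discount at r = 0.1026.
D_1 = 13.0160
D_2 = 16.9078
D_3 = 21.9632
D_4 = 28.5302
D_5 = 30.8411
D_6 = 33.3392
TV_6 = 34.7595/(0.1026−0.0426) = 579.3249
P₀ = Σ Dₜ/(1+r)ᵗ + TV_6/(1+r)^6 = 421.2944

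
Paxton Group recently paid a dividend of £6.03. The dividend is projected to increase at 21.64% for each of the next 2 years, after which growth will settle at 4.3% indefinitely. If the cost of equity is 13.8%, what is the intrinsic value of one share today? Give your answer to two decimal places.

Two-stage DDM. Project D₁…D_2 at 0.2164, terminal growth 0.043, discount at r = 0.138.
D_1 = 7.3349
D_2 = 8.9222
Terminal value at t=2: TV = D_3/(r−g) = 9.3058/(0.138−0.043) = 97.9560
P₀ = 7.3349/(1+0.138)^1 + 8.9222/(1+0.138)^2 + 97.9560/(1+0.138)^2 = 88.9740

£88.97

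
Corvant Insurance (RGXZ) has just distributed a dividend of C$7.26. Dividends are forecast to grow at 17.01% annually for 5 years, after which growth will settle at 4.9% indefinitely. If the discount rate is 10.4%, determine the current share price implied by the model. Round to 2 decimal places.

Two-stage DDM. Project D₁…D_5 at 0.1701, terminal growth 0.049, discount at r = 0.104.
D_1 = 8.4949
D_2 = 9.9399
D_3 = 11.6307
D_4 = 13.6091
D_5 = 15.9240
Terminal value at t=5: TV = D_6/(r−g) = 16.7043/(0.104−0.049) = 303.7137
P₀ = 8.4949/(1+0.104)^1 + 9.9399/(1+0.104)^2 + 11.6307/(1+0.104)^3 + 13.6091/(1+0.104)^4 + 15.9240/(1+0.104)^5 + 303.7137/(1+0.104)^5 = 228.5552

C$228.56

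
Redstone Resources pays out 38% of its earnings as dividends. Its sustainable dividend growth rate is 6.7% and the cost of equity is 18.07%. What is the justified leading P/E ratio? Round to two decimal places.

3.34

Justified leading P/E = b/(r−g) = 0.38/(0.1807−0.067) = 3.3421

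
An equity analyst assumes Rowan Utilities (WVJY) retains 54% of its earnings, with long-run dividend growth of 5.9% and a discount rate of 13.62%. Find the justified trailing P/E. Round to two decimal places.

6.31

Payout ratio b = 1 − 0.54 = 0.46.
Justified trailing P/E = b(1+g)/(r−g) = 0.46×(1+0.059)/(0.1362−0.059) = 6.3101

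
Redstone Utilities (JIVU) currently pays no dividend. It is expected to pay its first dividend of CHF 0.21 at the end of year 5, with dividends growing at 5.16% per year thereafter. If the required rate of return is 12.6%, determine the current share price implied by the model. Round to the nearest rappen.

CHF 1.76

Deferred-dividend DDM. At t=4 the remaining stream is a growing perpetuity with first payment D_5 = 0.21.
V_4 = D_5/(r−g) = 0.21/(0.126−0.0516) = 2.8226
P₀ = V_4/(1+r)^4 = 2.8226/(1+0.126)^4 = 1.7559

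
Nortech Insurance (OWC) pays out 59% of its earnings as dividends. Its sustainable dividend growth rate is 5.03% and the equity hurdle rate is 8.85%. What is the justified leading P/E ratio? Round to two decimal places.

15.45

Justified leading P/E = b/(r−g) = 0.59/(0.0885−0.0503) = 15.4450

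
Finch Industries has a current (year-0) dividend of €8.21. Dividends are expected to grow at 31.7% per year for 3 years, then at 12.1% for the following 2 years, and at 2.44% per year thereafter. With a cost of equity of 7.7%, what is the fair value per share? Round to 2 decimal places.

Three-stage DDM. Project D₁…D_5; terminal Gordon value at t=5 with g = 0.0244; discount at r = 0.077.
D_1 = 10.8126
D_2 = 14.2402
D_3 = 18.7543
D_4 = 21.0236
D_5 = 23.5674
TV_5 = 24.1424/(0.077−0.0244) = 458.9819
P₀ = Σ Dₜ/(1+r)ᵗ + TV_5/(1+r)^5 = 385.9691

€385.97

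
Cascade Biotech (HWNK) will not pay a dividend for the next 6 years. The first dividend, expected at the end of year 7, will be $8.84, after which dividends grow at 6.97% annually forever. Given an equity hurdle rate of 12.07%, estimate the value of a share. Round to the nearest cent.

$87.49

Deferred-dividend DDM. At t=6 the remaining stream is a growing perpetuity with first payment D_7 = 8.84.
V_6 = D_7/(r−g) = 8.84/(0.1207−0.0697) = 173.3333
P₀ = V_6/(1+r)^6 = 173.3333/(1+0.1207)^6 = 87.4875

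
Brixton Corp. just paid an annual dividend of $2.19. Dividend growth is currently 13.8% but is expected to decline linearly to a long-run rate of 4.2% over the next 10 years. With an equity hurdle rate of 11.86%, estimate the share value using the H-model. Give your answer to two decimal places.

$43.51

H-model: P₀ = D₀[(1+g_L) + H(g_S−g_L)]/(r−g_L), with H = 10/2 = 5.
P₀ = 2.19 × [(1+0.042) + 5×(0.138−0.042)] / (0.1186−0.042)
   = 2.19 × 1.5220 / 0.0766 = 43.5141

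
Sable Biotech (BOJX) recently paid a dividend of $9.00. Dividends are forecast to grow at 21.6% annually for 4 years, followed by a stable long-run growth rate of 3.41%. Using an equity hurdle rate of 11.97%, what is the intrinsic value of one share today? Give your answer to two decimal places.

$195.67

Two-stage DDM. Project D₁…D_4 at 0.216, terminal growth 0.0341, discount at r = 0.1197.
D_1 = 10.9440
D_2 = 13.3079
D_3 = 16.1824
D_4 = 19.6778
Terminal value at t=4: TV = D_5/(r−g) = 20.3488/(0.1197−0.0341) = 237.7199
P₀ = 10.9440/(1+0.1197)^1 + 13.3079/(1+0.1197)^2 + 16.1824/(1+0.1197)^3 + 19.6778/(1+0.1197)^4 + 237.7199/(1+0.1197)^4 = 195.6726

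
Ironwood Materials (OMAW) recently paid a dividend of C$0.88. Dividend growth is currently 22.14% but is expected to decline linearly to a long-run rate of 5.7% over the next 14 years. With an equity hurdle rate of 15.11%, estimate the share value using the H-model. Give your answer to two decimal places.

H-model: P₀ = D₀[(1+g_L) + H(g_S−g_L)]/(r−g_L), with H = 14/2 = 7.
P₀ = 0.88 × [(1+0.057) + 7×(0.2214−0.057)] / (0.1511−0.057)
   = 0.88 × 2.2078 / 0.0941 = 20.6468

C$20.65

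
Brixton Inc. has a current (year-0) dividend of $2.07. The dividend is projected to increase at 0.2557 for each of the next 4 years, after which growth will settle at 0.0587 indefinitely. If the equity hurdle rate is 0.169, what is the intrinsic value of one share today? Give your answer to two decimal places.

$36.39

Two-stage DDM. Project D₁…D_4 at 0.2557, terminal growth 0.0587, discount at r = 0.169.
D_1 = 2.5993
D_2 = 3.2639
D_3 = 4.0985
D_4 = 5.1465
Terminal value at t=4: TV = D_5/(r−g) = 5.4486/(0.169−0.0587) = 49.3982
P₀ = 2.5993/(1+0.169)^1 + 3.2639/(1+0.169)^2 + 4.0985/(1+0.169)^3 + 5.1465/(1+0.169)^4 + 49.3982/(1+0.169)^4 = 36.3851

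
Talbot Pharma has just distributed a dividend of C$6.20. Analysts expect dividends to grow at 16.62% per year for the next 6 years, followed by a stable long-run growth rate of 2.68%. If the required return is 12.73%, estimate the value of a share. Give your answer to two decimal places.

C$119.61

Two-stage DDM. Project D₁…D_6 at 0.1662, terminal growth 0.0268, discount at r = 0.1273.
D_1 = 7.2304
D_2 = 8.4321
D_3 = 9.8336
D_4 = 11.4679
D_5 = 13.3739
D_6 = 15.5966
Terminal value at t=6: TV = D_7/(r−g) = 16.0146/(0.1273−0.0268) = 159.3491
P₀ = 7.2304/(1+0.1273)^1 + 8.4321/(1+0.1273)^2 + 9.8336/(1+0.1273)^3 + 11.4679/(1+0.1273)^4 + 13.3739/(1+0.1273)^5 + 15.5966/(1+0.1273)^6 + 159.3491/(1+0.1273)^6 = 119.6052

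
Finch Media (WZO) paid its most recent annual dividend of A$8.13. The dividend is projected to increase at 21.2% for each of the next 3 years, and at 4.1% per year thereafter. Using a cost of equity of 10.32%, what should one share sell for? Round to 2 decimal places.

A$209.95

Two-stage DDM. Project D₁…D_3 at 0.212, terminal growth 0.041, discount at r = 0.1032.
D_1 = 9.8536
D_2 = 11.9425
D_3 = 14.4743
Terminal value at t=3: TV = D_4/(r−g) = 15.0678/(0.1032−0.041) = 242.2472
P₀ = 9.8536/(1+0.1032)^1 + 11.9425/(1+0.1032)^2 + 14.4743/(1+0.1032)^3 + 242.2472/(1+0.1032)^3 = 209.9496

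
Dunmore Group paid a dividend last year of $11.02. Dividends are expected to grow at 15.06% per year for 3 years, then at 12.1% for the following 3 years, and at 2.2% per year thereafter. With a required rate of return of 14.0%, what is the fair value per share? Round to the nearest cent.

Three-stage DDM. Project D₁…D_6; terminal Gordon value at t=6 with g = 0.022; discount at r = 0.14.
D_1 = 12.6796
D_2 = 14.5892
D_3 = 16.7863
D_4 = 18.8174
D_5 = 21.0943
D_6 = 23.6468
TV_6 = 24.1670/(0.14−0.022) = 204.8049
P₀ = Σ Dₜ/(1+r)ᵗ + TV_6/(1+r)^6 = 159.8553

$159.86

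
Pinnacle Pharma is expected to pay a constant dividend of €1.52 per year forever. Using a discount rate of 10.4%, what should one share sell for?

Zero-growth DDM (perpetuity): P₀ = D/r = 1.52 / 0.104 = 14.6154

€14.62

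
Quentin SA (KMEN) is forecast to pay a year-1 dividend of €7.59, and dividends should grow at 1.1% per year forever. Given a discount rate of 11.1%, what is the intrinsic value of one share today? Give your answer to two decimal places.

€75.90

Gordon growth model: P₀ = D₁/(r − g), with D₁ = 7.59 given directly.
P₀ = 7.5900 / (0.111 − 0.011) = 7.5900 / 0.1 = 75.9000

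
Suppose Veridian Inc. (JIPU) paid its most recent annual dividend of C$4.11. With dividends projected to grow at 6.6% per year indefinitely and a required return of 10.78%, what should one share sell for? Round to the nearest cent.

Gordon growth model: P₀ = D₁/(r − g). D₁ = 4.11 × (1 + 0.066) = 4.3813.
P₀ = 4.3813 / (0.1078 − 0.066) = 4.3813 / 0.0418 = 104.8148

C$104.81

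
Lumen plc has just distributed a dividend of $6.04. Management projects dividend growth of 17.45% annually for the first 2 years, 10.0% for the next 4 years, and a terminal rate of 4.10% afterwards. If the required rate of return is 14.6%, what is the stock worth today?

Three-stage DDM. Project D₁…D_6; terminal Gordon value at t=6 with g = 0.041; discount at r = 0.146.
D_1 = 7.0940
D_2 = 8.3319
D_3 = 9.1651
D_4 = 10.0816
D_5 = 11.0897
D_6 = 12.1987
TV_6 = 12.6989/(0.146−0.041) = 120.9414
P₀ = Σ Dₜ/(1+r)ᵗ + TV_6/(1+r)^6 = 88.8556

$88.86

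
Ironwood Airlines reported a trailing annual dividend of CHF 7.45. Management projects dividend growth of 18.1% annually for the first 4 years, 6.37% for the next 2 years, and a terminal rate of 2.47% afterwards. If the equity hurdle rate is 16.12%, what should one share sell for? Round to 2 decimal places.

Three-stage DDM. Project D₁…D_6; terminal Gordon value at t=6 with g = 0.0247; discount at r = 0.1612.
D_1 = 8.7985
D_2 = 10.3910
D_3 = 12.2717
D_4 = 14.4929
D_5 = 15.4161
D_6 = 16.3981
TV_6 = 16.8032/(0.1612−0.0247) = 123.1001
P₀ = Σ Dₜ/(1+r)ᵗ + TV_6/(1+r)^6 = 95.2960

CHF 95.30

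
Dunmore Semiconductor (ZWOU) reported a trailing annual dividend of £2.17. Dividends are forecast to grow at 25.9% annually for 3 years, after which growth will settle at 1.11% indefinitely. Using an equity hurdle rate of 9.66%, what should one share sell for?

£47.47

Two-stage DDM. Project D₁…D_3 at 0.259, terminal growth 0.0111, discount at r = 0.0966.
D_1 = 2.7320
D_2 = 3.4396
D_3 = 4.3305
Terminal value at t=3: TV = D_4/(r−g) = 4.3786/(0.0966−0.0111) = 51.2112
P₀ = 2.7320/(1+0.0966)^1 + 3.4396/(1+0.0966)^2 + 4.3305/(1+0.0966)^3 + 51.2112/(1+0.0966)^3 = 47.4703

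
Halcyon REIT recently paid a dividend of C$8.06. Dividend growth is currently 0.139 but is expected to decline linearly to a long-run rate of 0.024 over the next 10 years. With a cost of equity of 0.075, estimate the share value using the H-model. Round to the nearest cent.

C$252.70

H-model: P₀ = D₀[(1+g_L) + H(g_S−g_L)]/(r−g_L), with H = 10/2 = 5.
P₀ = 8.06 × [(1+0.024) + 5×(0.139−0.024)] / (0.075−0.024)
   = 8.06 × 1.5990 / 0.051 = 252.7047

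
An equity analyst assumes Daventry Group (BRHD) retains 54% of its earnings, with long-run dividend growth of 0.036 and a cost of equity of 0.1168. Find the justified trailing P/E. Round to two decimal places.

5.90

Payout ratio b = 1 − 0.54 = 0.46.
Justified trailing P/E = b(1+g)/(r−g) = 0.46×(1+0.036)/(0.1168−0.036) = 5.8980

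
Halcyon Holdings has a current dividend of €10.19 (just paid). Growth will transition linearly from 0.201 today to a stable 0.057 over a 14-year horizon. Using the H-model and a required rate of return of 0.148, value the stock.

H-model: P₀ = D₀[(1+g_L) + H(g_S−g_L)]/(r−g_L), with H = 14/2 = 7.
P₀ = 10.19 × [(1+0.057) + 7×(0.201−0.057)] / (0.148−0.057)
   = 10.19 × 2.0650 / 0.091 = 231.2346

€231.23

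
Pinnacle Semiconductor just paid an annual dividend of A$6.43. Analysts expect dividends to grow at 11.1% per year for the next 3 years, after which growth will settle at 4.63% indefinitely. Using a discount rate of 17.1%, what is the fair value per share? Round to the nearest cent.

A$63.46

Two-stage DDM. Project D₁…D_3 at 0.111, terminal growth 0.0463, discount at r = 0.171.
D_1 = 7.1437
D_2 = 7.9367
D_3 = 8.8177
Terminal value at t=3: TV = D_4/(r−g) = 9.2259/(0.171−0.0463) = 73.9849
P₀ = 7.1437/(1+0.171)^1 + 7.9367/(1+0.171)^2 + 8.8177/(1+0.171)^3 + 73.9849/(1+0.171)^3 = 63.4556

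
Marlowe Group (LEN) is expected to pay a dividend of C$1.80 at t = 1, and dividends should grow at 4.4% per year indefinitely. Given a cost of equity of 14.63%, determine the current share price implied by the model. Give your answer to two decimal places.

Gordon growth model: P₀ = D₁/(r − g), with D₁ = 1.80 given directly.
P₀ = 1.8000 / (0.1463 − 0.044) = 1.8000 / 0.1023 = 17.5953

C$17.60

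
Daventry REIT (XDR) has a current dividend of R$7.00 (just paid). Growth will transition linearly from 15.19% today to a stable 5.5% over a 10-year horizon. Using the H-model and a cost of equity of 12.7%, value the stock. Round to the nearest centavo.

H-model: P₀ = D₀[(1+g_L) + H(g_S−g_L)]/(r−g_L), with H = 10/2 = 5.
P₀ = 7.00 × [(1+0.055) + 5×(0.1519−0.055)] / (0.127−0.055)
   = 7.00 × 1.5395 / 0.072 = 149.6736

R$149.67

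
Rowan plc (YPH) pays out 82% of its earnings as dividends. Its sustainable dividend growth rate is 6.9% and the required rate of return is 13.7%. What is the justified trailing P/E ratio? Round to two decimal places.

Justified trailing P/E = b(1+g)/(r−g) = 0.82×(1+0.069)/(0.137−0.069) = 12.8909

12.89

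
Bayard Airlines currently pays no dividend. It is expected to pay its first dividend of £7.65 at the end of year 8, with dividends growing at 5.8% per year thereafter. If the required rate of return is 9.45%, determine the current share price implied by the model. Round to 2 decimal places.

Deferred-dividend DDM. At t=7 the remaining stream is a growing perpetuity with first payment D_8 = 7.65.
V_7 = D_8/(r−g) = 7.65/(0.0945−0.058) = 209.5890
P₀ = V_7/(1+r)^7 = 209.5890/(1+0.0945)^7 = 111.3931

£111.39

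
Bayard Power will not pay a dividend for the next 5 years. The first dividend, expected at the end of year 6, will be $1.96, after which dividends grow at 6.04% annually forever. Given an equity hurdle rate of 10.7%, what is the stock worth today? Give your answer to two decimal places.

$25.30

Deferred-dividend DDM. At t=5 the remaining stream is a growing perpetuity with first payment D_6 = 1.96.
V_5 = D_6/(r−g) = 1.96/(0.107−0.0604) = 42.0601
P₀ = V_5/(1+r)^5 = 42.0601/(1+0.107)^5 = 25.3007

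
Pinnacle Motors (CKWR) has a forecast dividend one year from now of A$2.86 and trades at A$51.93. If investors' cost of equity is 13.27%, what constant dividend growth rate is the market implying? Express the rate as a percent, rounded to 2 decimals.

From P₀ = D₁/(r − g), the implied growth is g = r − D₁/P₀.
g = 0.1327 − 2.86/51.93 = 0.1327 − 0.05507 = 0.07763

7.76%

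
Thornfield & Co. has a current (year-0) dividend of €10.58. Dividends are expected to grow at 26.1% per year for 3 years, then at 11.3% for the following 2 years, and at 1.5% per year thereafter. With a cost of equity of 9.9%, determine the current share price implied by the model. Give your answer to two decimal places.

Three-stage DDM. Project D₁…D_5; terminal Gordon value at t=5 with g = 0.015; discount at r = 0.099.
D_1 = 13.3414
D_2 = 16.8235
D_3 = 21.2144
D_4 = 23.6116
D_5 = 26.2798
TV_5 = 26.6739/(0.099−0.015) = 317.5470
P₀ = Σ Dₜ/(1+r)ᵗ + TV_5/(1+r)^5 = 272.6991

€272.70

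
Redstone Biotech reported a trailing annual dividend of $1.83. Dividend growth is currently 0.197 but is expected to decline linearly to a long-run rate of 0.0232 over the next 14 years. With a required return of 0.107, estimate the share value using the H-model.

H-model: P₀ = D₀[(1+g_L) + H(g_S−g_L)]/(r−g_L), with H = 14/2 = 7.
P₀ = 1.83 × [(1+0.0232) + 7×(0.197−0.0232)] / (0.107−0.0232)
   = 1.83 × 2.2398 / 0.0838 = 48.9121

$48.91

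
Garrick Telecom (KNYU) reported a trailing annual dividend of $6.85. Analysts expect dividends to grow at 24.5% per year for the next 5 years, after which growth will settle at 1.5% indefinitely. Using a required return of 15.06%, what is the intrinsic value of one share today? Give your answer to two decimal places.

$119.71

Two-stage DDM. Project D₁…D_5 at 0.245, terminal growth 0.015, discount at r = 0.1506.
D_1 = 8.5282
D_2 = 10.6177
D_3 = 13.2190
D_4 = 16.4577
D_5 = 20.4898
Terminal value at t=5: TV = D_6/(r−g) = 20.7971/(0.1506−0.015) = 153.3712
P₀ = 8.5282/(1+0.1506)^1 + 10.6177/(1+0.1506)^2 + 13.2190/(1+0.1506)^3 + 16.4577/(1+0.1506)^4 + 20.4898/(1+0.1506)^5 + 153.3712/(1+0.1506)^5 = 119.7148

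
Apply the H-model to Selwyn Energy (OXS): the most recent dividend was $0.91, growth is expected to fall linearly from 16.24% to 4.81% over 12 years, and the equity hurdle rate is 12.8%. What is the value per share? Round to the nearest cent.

$19.75

H-model: P₀ = D₀[(1+g_L) + H(g_S−g_L)]/(r−g_L), with H = 12/2 = 6.
P₀ = 0.91 × [(1+0.0481) + 6×(0.1624−0.0481)] / (0.128−0.0481)
   = 0.91 × 1.7339 / 0.0799 = 19.7478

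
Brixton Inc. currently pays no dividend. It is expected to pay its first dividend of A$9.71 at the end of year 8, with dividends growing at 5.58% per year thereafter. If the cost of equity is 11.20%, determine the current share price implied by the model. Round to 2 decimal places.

A$82.18

Deferred-dividend DDM. At t=7 the remaining stream is a growing perpetuity with first payment D_8 = 9.71.
V_7 = D_8/(r−g) = 9.71/(0.112−0.0558) = 172.7758
P₀ = V_7/(1+r)^7 = 172.7758/(1+0.112)^7 = 82.1768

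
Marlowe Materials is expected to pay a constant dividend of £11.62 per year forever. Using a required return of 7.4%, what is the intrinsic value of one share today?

£157.03

Zero-growth DDM (perpetuity): P₀ = D/r = 11.62 / 0.074 = 157.0270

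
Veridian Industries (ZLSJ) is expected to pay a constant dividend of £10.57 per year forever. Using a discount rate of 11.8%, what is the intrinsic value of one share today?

Zero-growth DDM (perpetuity): P₀ = D/r = 10.57 / 0.118 = 89.5763

£89.58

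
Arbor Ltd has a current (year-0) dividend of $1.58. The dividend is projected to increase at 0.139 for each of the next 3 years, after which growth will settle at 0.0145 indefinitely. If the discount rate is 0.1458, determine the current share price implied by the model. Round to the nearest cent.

Two-stage DDM. Project D₁…D_3 at 0.139, terminal growth 0.0145, discount at r = 0.1458.
D_1 = 1.7996
D_2 = 2.0498
D_3 = 2.3347
Terminal value at t=3: TV = D_4/(r−g) = 2.3685/(0.1458−0.0145) = 18.0391
P₀ = 1.7996/(1+0.1458)^1 + 2.0498/(1+0.1458)^2 + 2.3347/(1+0.1458)^3 + 18.0391/(1+0.1458)^3 = 16.6759

$16.68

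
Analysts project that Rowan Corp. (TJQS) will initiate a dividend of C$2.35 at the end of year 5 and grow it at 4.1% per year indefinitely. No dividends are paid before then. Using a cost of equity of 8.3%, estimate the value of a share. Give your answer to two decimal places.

Deferred-dividend DDM. At t=4 the remaining stream is a growing perpetuity with first payment D_5 = 2.35.
V_4 = D_5/(r−g) = 2.35/(0.083−0.041) = 55.9524
P₀ = V_4/(1+r)^4 = 55.9524/(1+0.083)^4 = 40.6729

C$40.67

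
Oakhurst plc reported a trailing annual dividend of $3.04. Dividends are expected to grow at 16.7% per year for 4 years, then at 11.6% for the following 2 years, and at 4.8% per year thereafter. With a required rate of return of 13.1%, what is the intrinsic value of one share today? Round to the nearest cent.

$62.28

Three-stage DDM. Project D₁…D_6; terminal Gordon value at t=6 with g = 0.048; discount at r = 0.131.
D_1 = 3.5477
D_2 = 4.1401
D_3 = 4.8315
D_4 = 5.6384
D_5 = 6.2925
D_6 = 7.0224
TV_6 = 7.3595/(0.131−0.048) = 88.6683
P₀ = Σ Dₜ/(1+r)ᵗ + TV_6/(1+r)^6 = 62.2779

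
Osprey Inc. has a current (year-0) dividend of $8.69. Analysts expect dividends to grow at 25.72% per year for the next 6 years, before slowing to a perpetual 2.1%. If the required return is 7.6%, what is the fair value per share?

Two-stage DDM. Project D₁…D_6 at 0.2572, terminal growth 0.021, discount at r = 0.076.
D_1 = 10.9251
D_2 = 13.7350
D_3 = 17.2676
D_4 = 21.7089
D_5 = 27.2924
D_6 = 34.3120
Terminal value at t=6: TV = D_7/(r−g) = 35.0326/(0.076−0.021) = 636.9555
P₀ = 10.9251/(1+0.076)^1 + 13.7350/(1+0.076)^2 + 17.2676/(1+0.076)^3 + 21.7089/(1+0.076)^4 + 27.2924/(1+0.076)^5 + 34.3120/(1+0.076)^6 + 636.9555/(1+0.076)^6 = 503.5313

$503.53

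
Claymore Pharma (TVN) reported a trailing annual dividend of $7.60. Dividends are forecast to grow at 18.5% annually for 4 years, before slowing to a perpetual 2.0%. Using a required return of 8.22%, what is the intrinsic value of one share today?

$217.51

Two-stage DDM. Project D₁…D_4 at 0.185, terminal growth 0.02, discount at r = 0.0822.
D_1 = 9.0060
D_2 = 10.6721
D_3 = 12.6465
D_4 = 14.9860
Terminal value at t=4: TV = D_5/(r−g) = 15.2858/(0.0822−0.02) = 245.7518
P₀ = 9.0060/(1+0.0822)^1 + 10.6721/(1+0.0822)^2 + 12.6465/(1+0.0822)^3 + 14.9860/(1+0.0822)^4 + 245.7518/(1+0.0822)^4 = 217.5089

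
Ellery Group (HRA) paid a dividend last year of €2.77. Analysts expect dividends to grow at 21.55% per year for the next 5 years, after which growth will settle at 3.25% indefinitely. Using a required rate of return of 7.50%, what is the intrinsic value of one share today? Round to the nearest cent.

€144.69

Two-stage DDM. Project D₁…D_5 at 0.2155, terminal growth 0.0325, discount at r = 0.075.
D_1 = 3.3669
D_2 = 4.0925
D_3 = 4.9744
D_4 = 6.0464
D_5 = 7.3494
Terminal value at t=5: TV = D_6/(r−g) = 7.5883/(0.075−0.0325) = 178.5483
P₀ = 3.3669/(1+0.075)^1 + 4.0925/(1+0.075)^2 + 4.9744/(1+0.075)^3 + 6.0464/(1+0.075)^4 + 7.3494/(1+0.075)^5 + 178.5483/(1+0.075)^5 = 144.6939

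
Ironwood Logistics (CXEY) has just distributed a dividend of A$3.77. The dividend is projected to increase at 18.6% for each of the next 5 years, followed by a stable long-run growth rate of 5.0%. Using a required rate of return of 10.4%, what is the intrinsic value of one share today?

Two-stage DDM. Project D₁…D_5 at 0.186, terminal growth 0.05, discount at r = 0.104.
D_1 = 4.4712
D_2 = 5.3029
D_3 = 6.2892
D_4 = 7.4590
D_5 = 8.8464
Terminal value at t=5: TV = D_6/(r−g) = 9.2887/(0.104−0.05) = 172.0126
P₀ = 4.4712/(1+0.104)^1 + 5.3029/(1+0.104)^2 + 6.2892/(1+0.104)^3 + 7.4590/(1+0.104)^4 + 8.8464/(1+0.104)^5 + 172.0126/(1+0.104)^5 = 128.3755

A$128.38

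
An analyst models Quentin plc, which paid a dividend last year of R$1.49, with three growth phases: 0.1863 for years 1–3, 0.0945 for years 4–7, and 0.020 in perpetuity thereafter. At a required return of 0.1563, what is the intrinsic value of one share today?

R$19.99

Three-stage DDM. Project D₁…D_7; terminal Gordon value at t=7 with g = 0.02; discount at r = 0.1563.
D_1 = 1.7676
D_2 = 2.0969
D_3 = 2.4875
D_4 = 2.7226
D_5 = 2.9799
D_6 = 3.2615
D_7 = 3.5697
TV_7 = 3.6411/(0.1563−0.02) = 26.7139
P₀ = Σ Dₜ/(1+r)ᵗ + TV_7/(1+r)^7 = 19.9927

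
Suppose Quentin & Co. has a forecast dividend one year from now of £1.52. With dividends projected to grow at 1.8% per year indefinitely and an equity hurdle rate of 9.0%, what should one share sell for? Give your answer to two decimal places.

Gordon growth model: P₀ = D₁/(r − g), with D₁ = 1.52 given directly.
P₀ = 1.5200 / (0.09 − 0.018) = 1.5200 / 0.072 = 21.1111

£21.11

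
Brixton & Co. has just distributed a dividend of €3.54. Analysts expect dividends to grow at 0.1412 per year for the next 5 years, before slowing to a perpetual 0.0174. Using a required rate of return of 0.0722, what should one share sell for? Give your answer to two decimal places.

€111.20

Two-stage DDM. Project D₁…D_5 at 0.1412, terminal growth 0.0174, discount at r = 0.0722.
D_1 = 4.0398
D_2 = 4.6103
D_3 = 5.2612
D_4 = 6.0041
D_5 = 6.8519
Terminal value at t=5: TV = D_6/(r−g) = 6.9711/(0.0722−0.0174) = 127.2106
P₀ = 4.0398/(1+0.0722)^1 + 4.6103/(1+0.0722)^2 + 5.2612/(1+0.0722)^3 + 6.0041/(1+0.0722)^4 + 6.8519/(1+0.0722)^5 + 127.2106/(1+0.0722)^5 = 111.1976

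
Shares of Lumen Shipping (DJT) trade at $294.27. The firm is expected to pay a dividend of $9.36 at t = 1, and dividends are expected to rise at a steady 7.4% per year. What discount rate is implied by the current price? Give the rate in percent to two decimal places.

10.58%

Rearranging the constant-growth DDM: r = D₁/P₀ + g.
r = 9.3600 / 294.27 + 0.074 = 0.03181 + 0.074 = 0.10581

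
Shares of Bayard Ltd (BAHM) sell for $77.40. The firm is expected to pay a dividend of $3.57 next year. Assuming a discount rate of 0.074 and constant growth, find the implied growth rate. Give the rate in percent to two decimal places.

From P₀ = D₁/(r − g), the implied growth is g = r − D₁/P₀.
g = 0.074 − 3.57/77.40 = 0.074 − 0.04612 = 0.02788

2.79%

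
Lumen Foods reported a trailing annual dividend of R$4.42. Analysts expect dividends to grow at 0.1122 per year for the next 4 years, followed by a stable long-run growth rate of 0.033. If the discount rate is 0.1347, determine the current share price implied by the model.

R$58.26

Two-stage DDM. Project D₁…D_4 at 0.1122, terminal growth 0.033, discount at r = 0.1347.
D_1 = 4.9159
D_2 = 5.4675
D_3 = 6.0809
D_4 = 6.7632
Terminal value at t=4: TV = D_5/(r−g) = 6.9864/(0.1347−0.033) = 68.6963
P₀ = 4.9159/(1+0.1347)^1 + 5.4675/(1+0.1347)^2 + 6.0809/(1+0.1347)^3 + 6.7632/(1+0.1347)^4 + 68.6963/(1+0.1347)^4 = 58.2597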